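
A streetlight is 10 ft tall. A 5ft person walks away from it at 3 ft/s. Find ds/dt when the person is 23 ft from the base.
3 ft/s

By similar triangles: 10/(x+s) = 5/s
Solving: s = 5x/5
ds/dt = 5/5 · dx/dt = 1 · 3 = 3 ft/s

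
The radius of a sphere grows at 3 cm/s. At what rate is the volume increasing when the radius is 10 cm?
1200π cm³/s

V = (4/3)πr³
dV/dt = dV/dr · dr/dt = 4πr² · 3
At r = 10: dV/dt = 1200π cm³/s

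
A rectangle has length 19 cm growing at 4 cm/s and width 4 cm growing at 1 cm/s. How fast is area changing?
35 cm²/s

A = lw
dA/dt = w·dl/dt + l·dw/dt = 4·4 + 19·1 = 35 cm²/s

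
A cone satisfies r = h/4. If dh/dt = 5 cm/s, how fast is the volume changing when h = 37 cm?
6845π/16 cm³/s

V = (1/3)π(h/4)²h = πh³/48
dV/dt = πh²/16 · 5
At h = 37: dV/dt = 6845π/16 cm³/s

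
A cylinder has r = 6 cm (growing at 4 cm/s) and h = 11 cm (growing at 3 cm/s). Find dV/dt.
636π cm³/s

V = πr²h
dV/dt = 2πrh·dr/dt + πr²·dh/dt
= 2π(6)(11)(4) + π(6)²(3)
= 636π cm³/s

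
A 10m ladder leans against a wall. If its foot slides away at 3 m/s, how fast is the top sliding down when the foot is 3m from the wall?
9√91/91 ≈ 0.9435 m/s

x² + y² = 10²
2x·dx/dt + 2y·dy/dt = 0
dy/dt = -x/y · dx/dt = -3/√91 · 3 = -9√91/91 m/s
The top is descending at 9√91/91 ≈ 0.9435 m/s.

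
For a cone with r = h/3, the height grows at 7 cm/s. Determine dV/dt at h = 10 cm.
700π/9 cm³/s

V = (1/3)π(h/3)²h = πh³/27
dV/dt = πh²/9 · 7
At h = 10: dV/dt = 700π/9 cm³/s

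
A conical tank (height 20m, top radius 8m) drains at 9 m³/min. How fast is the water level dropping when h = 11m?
225/(484π) ≈ 0.148 m/min

r/h = 8/20, so r = (2/5)h
V = (1/3)πr²h = (1/3)π((2/5)h)²h = (4/75)πh³
dV/dh = (4/25)πh²
dh/dt = (dV/dt)/(dV/dh) = -9/((4/25)π·11²) = -225/(484π) m/min
The level is dropping at 225/(484π) ≈ 0.148 m/min.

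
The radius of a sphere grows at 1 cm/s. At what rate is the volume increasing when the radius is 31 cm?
3844π cm³/s

V = (4/3)πr³
dV/dt = dV/dr · dr/dt = 4πr² · 1
At r = 31: dV/dt = 3844π cm³/s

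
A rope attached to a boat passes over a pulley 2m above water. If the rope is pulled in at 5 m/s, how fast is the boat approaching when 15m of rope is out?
75√221/221 ≈ 5.045 m/s

rope² = x² + 2²
x = √(15² - 2²) = √221
dx/dt = (rope/x) · d(rope)/dt = (15/√221) · (-5) = -75√221/221 m/s
The boat approaches at 75√221/221 ≈ 5.045 m/s.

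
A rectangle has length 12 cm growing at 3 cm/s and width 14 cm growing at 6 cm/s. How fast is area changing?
114 cm²/s

A = lw
dA/dt = w·dl/dt + l·dw/dt = 14·3 + 12·6 = 114 cm²/s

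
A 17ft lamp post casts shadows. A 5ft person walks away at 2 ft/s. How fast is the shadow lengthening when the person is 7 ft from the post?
5/6 ft/s

By similar triangles: 17/(x+s) = 5/s
Solving: s = 5x/12
ds/dt = 5/12 · dx/dt = 5/12 · 2 = 5/6 ft/s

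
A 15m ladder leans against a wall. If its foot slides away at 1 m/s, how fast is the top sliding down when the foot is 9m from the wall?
3/4 = 0.75 m/s

x² + y² = 15²
2x·dx/dt + 2y·dy/dt = 0
dy/dt = -x/y · dx/dt = -9/12 · 1 = -3/4 m/s
The top is descending at 3/4 = 0.75 m/s.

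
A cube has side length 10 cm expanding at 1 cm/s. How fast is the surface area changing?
120 cm²/s

A = 6s²
dA/dt = 12s · ds/dt = 12·10·1 = 120 cm²/s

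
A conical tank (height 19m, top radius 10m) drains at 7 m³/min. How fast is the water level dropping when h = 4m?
2527/(1600π) ≈ 0.5027 m/min

r/h = 10/19, so r = (10/19)h
V = (1/3)πr²h = (1/3)π((10/19)h)²h = (100/1083)πh³
dV/dh = (100/361)πh²
dh/dt = (dV/dt)/(dV/dh) = -7/((100/361)π·4²) = -2527/(1600π) m/min
The level is dropping at 2527/(1600π) ≈ 0.5027 m/min.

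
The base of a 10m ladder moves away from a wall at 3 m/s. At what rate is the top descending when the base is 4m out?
2√21/7 ≈ 1.309 m/s

x² + y² = 10²
2x·dx/dt + 2y·dy/dt = 0
dy/dt = -x/y · dx/dt = -4/(2√21) · 3 = -2√21/7 m/s
The top is descending at 2√21/7 ≈ 1.309 m/s.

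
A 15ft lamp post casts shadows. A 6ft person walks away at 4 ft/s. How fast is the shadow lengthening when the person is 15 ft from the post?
8/3 ft/s

By similar triangles: 15/(x+s) = 6/s
Solving: s = 6x/9
ds/dt = 6/9 · dx/dt = 2/3 · 4 = 8/3 ft/s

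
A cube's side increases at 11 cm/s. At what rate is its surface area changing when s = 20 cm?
2640 cm²/s

A = 6s²
dA/dt = 12s · ds/dt = 12·20·11 = 2640 cm²/s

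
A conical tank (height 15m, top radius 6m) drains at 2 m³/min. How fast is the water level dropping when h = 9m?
25/(162π) ≈ 0.04912 m/min

r/h = 6/15, so r = (2/5)h
V = (1/3)πr²h = (1/3)π((2/5)h)²h = (4/75)πh³
dV/dh = (4/25)πh²
dh/dt = (dV/dt)/(dV/dh) = -2/((4/25)π·9²) = -25/(162π) m/min
The level is dropping at 25/(162π) ≈ 0.04912 m/min.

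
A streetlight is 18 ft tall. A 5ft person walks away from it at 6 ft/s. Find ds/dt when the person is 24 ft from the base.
30/13 ft/s

By similar triangles: 18/(x+s) = 5/s
Solving: s = 5x/13
ds/dt = 5/13 · dx/dt = 5/13 · 6 = 30/13 ft/s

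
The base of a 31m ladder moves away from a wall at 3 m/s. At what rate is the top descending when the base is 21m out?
63√130/260 ≈ 2.763 m/s

x² + y² = 31²
2x·dx/dt + 2y·dy/dt = 0
dy/dt = -x/y · dx/dt = -21/(2√130) · 3 = -63√130/260 m/s
The top is descending at 63√130/260 ≈ 2.763 m/s.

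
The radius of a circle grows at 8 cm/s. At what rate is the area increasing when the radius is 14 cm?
224π cm²/s

A = πr²
dA/dt = 2πr · dr/dt = 2π(14)(8) = 224π cm²/s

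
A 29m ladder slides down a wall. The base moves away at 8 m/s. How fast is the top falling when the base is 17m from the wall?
34√138/69 ≈ 5.789 m/s

x² + y² = 29²
2x·dx/dt + 2y·dy/dt = 0
dy/dt = -x/y · dx/dt = -17/(2√138) · 8 = -34√138/69 m/s
The top is descending at 34√138/69 ≈ 5.789 m/s.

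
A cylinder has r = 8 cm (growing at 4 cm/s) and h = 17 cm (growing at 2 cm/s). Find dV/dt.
1216π cm³/s

V = πr²h
dV/dt = 2πrh·dr/dt + πr²·dh/dt
= 2π(8)(17)(4) + π(8)²(2)
= 1216π cm³/s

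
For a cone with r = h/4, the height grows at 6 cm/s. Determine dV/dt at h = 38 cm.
1083π/2 cm³/s

V = (1/3)π(h/4)²h = πh³/48
dV/dt = πh²/16 · 6
At h = 38: dV/dt = 1083π/2 cm³/s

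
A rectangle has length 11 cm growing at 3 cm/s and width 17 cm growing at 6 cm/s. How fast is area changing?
117 cm²/s

A = lw
dA/dt = w·dl/dt + l·dw/dt = 17·3 + 11·6 = 117 cm²/s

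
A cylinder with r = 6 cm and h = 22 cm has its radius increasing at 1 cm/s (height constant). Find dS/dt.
68π cm²/s

S = 2πrh + 2πr² (lateral + bases)
dS/dt = (2πh + 4πr)·dr/dt = (2π·22 + 4π·6)·1
= 68π cm²/s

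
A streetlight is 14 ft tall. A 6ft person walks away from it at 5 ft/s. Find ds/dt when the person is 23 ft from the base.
15/4 ft/s

By similar triangles: 14/(x+s) = 6/s
Solving: s = 6x/8
ds/dt = 6/8 · dx/dt = 3/4 · 5 = 15/4 ft/s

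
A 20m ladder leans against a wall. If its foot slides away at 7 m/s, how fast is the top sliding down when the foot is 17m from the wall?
119√111/111 ≈ 11.29 m/s

x² + y² = 20²
2x·dx/dt + 2y·dy/dt = 0
dy/dt = -x/y · dx/dt = -17/√111 · 7 = -119√111/111 m/s
The top is descending at 119√111/111 ≈ 11.29 m/s.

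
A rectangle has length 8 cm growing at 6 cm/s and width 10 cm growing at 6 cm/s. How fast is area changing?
108 cm²/s

A = lw
dA/dt = w·dl/dt + l·dw/dt = 10·6 + 8·6 = 108 cm²/s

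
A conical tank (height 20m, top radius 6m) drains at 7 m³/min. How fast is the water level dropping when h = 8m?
175/(144π) ≈ 0.3868 m/min

r/h = 6/20, so r = (3/10)h
V = (1/3)πr²h = (1/3)π((3/10)h)²h = (3/100)πh³
dV/dh = (9/100)πh²
dh/dt = (dV/dt)/(dV/dh) = -7/((9/100)π·8²) = -175/(144π) m/min
The level is dropping at 175/(144π) ≈ 0.3868 m/min.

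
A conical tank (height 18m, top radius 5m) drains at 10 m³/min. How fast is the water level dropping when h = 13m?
648/(845π) ≈ 0.2441 m/min

r/h = 5/18, so r = (5/18)h
V = (1/3)πr²h = (1/3)π((5/18)h)²h = (25/972)πh³
dV/dh = (25/324)πh²
dh/dt = (dV/dt)/(dV/dh) = -10/((25/324)π·13²) = -648/(845π) m/min
The level is dropping at 648/(845π) ≈ 0.2441 m/min.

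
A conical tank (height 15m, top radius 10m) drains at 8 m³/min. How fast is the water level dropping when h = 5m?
18/(25π) ≈ 0.2292 m/min

r/h = 10/15, so r = (2/3)h
V = (1/3)πr²h = (1/3)π((2/3)h)²h = (4/27)πh³
dV/dh = (4/9)πh²
dh/dt = (dV/dt)/(dV/dh) = -8/((4/9)π·5²) = -18/(25π) m/min
The level is dropping at 18/(25π) ≈ 0.2292 m/min.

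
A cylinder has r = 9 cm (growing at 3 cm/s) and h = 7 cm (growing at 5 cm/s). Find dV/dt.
783π cm³/s

V = πr²h
dV/dt = 2πrh·dr/dt + πr²·dh/dt
= 2π(9)(7)(3) + π(9)²(5)
= 783π cm³/s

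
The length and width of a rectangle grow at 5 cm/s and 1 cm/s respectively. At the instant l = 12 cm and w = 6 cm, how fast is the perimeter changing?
12 cm/s

P = 2(l + w)
dP/dt = 2(dl/dt + dw/dt) = 2(5 + 1) = 12 cm/s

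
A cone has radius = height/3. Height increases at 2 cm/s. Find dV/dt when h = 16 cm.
512π/9 cm³/s

V = (1/3)π(h/3)²h = πh³/27
dV/dt = πh²/9 · 2
At h = 16: dV/dt = 512π/9 cm³/s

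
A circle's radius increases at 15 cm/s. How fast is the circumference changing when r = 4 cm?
30π cm/s

C = 2πr
dC/dt = 2π · dr/dt = 2π · 15 = 30π cm/s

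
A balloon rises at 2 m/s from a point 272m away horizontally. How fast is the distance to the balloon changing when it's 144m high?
9√370/185 ≈ 0.9358 m/s

z² = 272² + y²
z = √(272² + 144²) = 16√370
dz/dt = y/z · dy/dt = 144/(16√370) · 2 = 9√370/185 ≈ 0.9358 m/s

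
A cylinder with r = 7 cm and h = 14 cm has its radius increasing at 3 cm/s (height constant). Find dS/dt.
168π cm²/s

S = 2πrh + 2πr² (lateral + bases)
dS/dt = (2πh + 4πr)·dr/dt = (2π·14 + 4π·7)·3
= 168π cm²/s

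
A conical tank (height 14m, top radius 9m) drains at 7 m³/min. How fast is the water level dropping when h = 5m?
1372/(2025π) ≈ 0.2157 m/min

r/h = 9/14, so r = (9/14)h
V = (1/3)πr²h = (1/3)π((9/14)h)²h = (27/196)πh³
dV/dh = (81/196)πh²
dh/dt = (dV/dt)/(dV/dh) = -7/((81/196)π·5²) = -1372/(2025π) m/min
The level is dropping at 1372/(2025π) ≈ 0.2157 m/min.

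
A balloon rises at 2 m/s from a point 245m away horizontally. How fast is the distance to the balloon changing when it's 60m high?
24√2545/2545 ≈ 0.4757 m/s

z² = 245² + y²
z = √(245² + 60²) = 5√2545
dz/dt = y/z · dy/dt = 60/(5√2545) · 2 = 24√2545/2545 ≈ 0.4757 m/s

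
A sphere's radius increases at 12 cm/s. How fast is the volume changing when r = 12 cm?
6912π cm³/s

V = (4/3)πr³
dV/dt = dV/dr · dr/dt = 4πr² · 12
At r = 12: dV/dt = 6912π cm³/s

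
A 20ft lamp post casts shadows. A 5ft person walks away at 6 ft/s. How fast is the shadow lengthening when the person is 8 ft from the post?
2 ft/s

By similar triangles: 20/(x+s) = 5/s
Solving: s = 5x/15
ds/dt = 5/15 · dx/dt = 1/3 · 6 = 2 ft/s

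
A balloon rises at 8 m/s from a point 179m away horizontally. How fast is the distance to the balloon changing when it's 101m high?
404√42242/21121 ≈ 3.931 m/s

z² = 179² + y²
z = √(179² + 101²) = √42242
dz/dt = y/z · dy/dt = 101/√42242 · 8 = 404√42242/21121 ≈ 3.931 m/s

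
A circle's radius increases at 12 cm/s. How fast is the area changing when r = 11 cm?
264π cm²/s

A = πr²
dA/dt = 2πr · dr/dt = 2π(11)(12) = 264π cm²/s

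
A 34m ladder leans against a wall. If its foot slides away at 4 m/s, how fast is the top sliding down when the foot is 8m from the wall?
16√273/273 ≈ 0.9684 m/s

x² + y² = 34²
2x·dx/dt + 2y·dy/dt = 0
dy/dt = -x/y · dx/dt = -8/(2√273) · 4 = -16√273/273 m/s
The top is descending at 16√273/273 ≈ 0.9684 m/s.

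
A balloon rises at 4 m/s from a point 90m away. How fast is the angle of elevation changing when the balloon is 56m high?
0.03204 rad/s

tan(θ) = y/90
sec²(θ) · dθ/dt = (1/90) · dy/dt
dθ/dt = cos²(θ)/90 · 4 = 90/(90² + 56²) · 4
dθ/dt = 0.03204 rad/s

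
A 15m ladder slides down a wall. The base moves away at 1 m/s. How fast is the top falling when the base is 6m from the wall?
2√21/21 ≈ 0.4364 m/s

x² + y² = 15²
2x·dx/dt + 2y·dy/dt = 0
dy/dt = -x/y · dx/dt = -6/(3√21) · 1 = -2√21/21 m/s
The top is descending at 2√21/21 ≈ 0.4364 m/s.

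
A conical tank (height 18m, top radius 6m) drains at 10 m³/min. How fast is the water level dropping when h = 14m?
45/(98π) ≈ 0.1462 m/min

r/h = 6/18, so r = (1/3)h
V = (1/3)πr²h = (1/3)π((1/3)h)²h = (1/27)πh³
dV/dh = (1/9)πh²
dh/dt = (dV/dt)/(dV/dh) = -10/((1/9)π·14²) = -45/(98π) m/min
The level is dropping at 45/(98π) ≈ 0.1462 m/min.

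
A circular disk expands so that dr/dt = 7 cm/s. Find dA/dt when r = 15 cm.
210π cm²/s

A = πr²
dA/dt = 2πr · dr/dt = 2π(15)(7) = 210π cm²/s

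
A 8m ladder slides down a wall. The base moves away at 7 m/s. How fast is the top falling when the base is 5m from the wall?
35√39/39 ≈ 5.604 m/s

x² + y² = 8²
2x·dx/dt + 2y·dy/dt = 0
dy/dt = -x/y · dx/dt = -5/√39 · 7 = -35√39/39 m/s
The top is descending at 35√39/39 ≈ 5.604 m/s.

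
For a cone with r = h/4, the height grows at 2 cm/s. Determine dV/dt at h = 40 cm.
200π cm³/s

V = (1/3)π(h/4)²h = πh³/48
dV/dt = πh²/16 · 2
At h = 40: dV/dt = 200π cm³/s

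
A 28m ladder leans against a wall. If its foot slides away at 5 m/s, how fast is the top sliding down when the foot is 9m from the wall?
45√703/703 ≈ 1.697 m/s

x² + y² = 28²
2x·dx/dt + 2y·dy/dt = 0
dy/dt = -x/y · dx/dt = -9/√703 · 5 = -45√703/703 m/s
The top is descending at 45√703/703 ≈ 1.697 m/s.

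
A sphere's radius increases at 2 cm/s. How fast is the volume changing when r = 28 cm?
6272π cm³/s

V = (4/3)πr³
dV/dt = dV/dr · dr/dt = 4πr² · 2
At r = 28: dV/dt = 6272π cm³/s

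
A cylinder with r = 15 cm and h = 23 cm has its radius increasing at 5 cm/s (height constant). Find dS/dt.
530π cm²/s

S = 2πrh + 2πr² (lateral + bases)
dS/dt = (2πh + 4πr)·dr/dt = (2π·23 + 4π·15)·5
= 530π cm²/s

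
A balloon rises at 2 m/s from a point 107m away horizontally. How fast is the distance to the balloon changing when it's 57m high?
57√14698/7349 ≈ 0.9403 m/s

z² = 107² + y²
z = √(107² + 57²) = √14698
dz/dt = y/z · dy/dt = 57/√14698 · 2 = 57√14698/7349 ≈ 0.9403 m/s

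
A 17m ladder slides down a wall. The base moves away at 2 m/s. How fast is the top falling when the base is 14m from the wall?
28√93/93 ≈ 2.903 m/s

x² + y² = 17²
2x·dx/dt + 2y·dy/dt = 0
dy/dt = -x/y · dx/dt = -14/√93 · 2 = -28√93/93 m/s
The top is descending at 28√93/93 ≈ 2.903 m/s.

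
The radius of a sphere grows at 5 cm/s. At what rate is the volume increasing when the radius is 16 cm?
5120π cm³/s

V = (4/3)πr³
dV/dt = dV/dr · dr/dt = 4πr² · 5
At r = 16: dV/dt = 5120π cm³/s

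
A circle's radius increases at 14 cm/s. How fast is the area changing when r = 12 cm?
336π cm²/s

A = πr²
dA/dt = 2πr · dr/dt = 2π(12)(14) = 336π cm²/s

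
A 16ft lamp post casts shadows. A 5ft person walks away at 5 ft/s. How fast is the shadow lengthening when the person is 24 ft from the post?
25/11 ft/s

By similar triangles: 16/(x+s) = 5/s
Solving: s = 5x/11
ds/dt = 5/11 · dx/dt = 5/11 · 5 = 25/11 ft/s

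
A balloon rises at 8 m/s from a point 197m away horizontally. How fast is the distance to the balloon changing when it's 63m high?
252√42778/21389 ≈ 2.437 m/s

z² = 197² + y²
z = √(197² + 63²) = √42778
dz/dt = y/z · dy/dt = 63/√42778 · 8 = 252√42778/21389 ≈ 2.437 m/s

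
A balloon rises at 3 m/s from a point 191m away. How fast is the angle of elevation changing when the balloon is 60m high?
0.014296 rad/s

tan(θ) = y/191
sec²(θ) · dθ/dt = (1/191) · dy/dt
dθ/dt = cos²(θ)/191 · 3 = 191/(191² + 60²) · 3
dθ/dt = 0.014296 rad/s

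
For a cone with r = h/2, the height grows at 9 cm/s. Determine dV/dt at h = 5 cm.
225π/4 cm³/s

V = (1/3)π(h/2)²h = πh³/12
dV/dt = πh²/4 · 9
At h = 5: dV/dt = 225π/4 cm³/s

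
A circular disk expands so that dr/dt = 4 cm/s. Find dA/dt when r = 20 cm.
160π cm²/s

A = πr²
dA/dt = 2πr · dr/dt = 2π(20)(4) = 160π cm²/s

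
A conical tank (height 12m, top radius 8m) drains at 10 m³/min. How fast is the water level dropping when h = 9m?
5/(18π) ≈ 0.08842 m/min

r/h = 8/12, so r = (2/3)h
V = (1/3)πr²h = (1/3)π((2/3)h)²h = (4/27)πh³
dV/dh = (4/9)πh²
dh/dt = (dV/dt)/(dV/dh) = -10/((4/9)π·9²) = -5/(18π) m/min
The level is dropping at 5/(18π) ≈ 0.08842 m/min.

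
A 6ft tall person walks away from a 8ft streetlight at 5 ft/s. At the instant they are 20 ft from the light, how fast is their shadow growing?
15 ft/s

By similar triangles: 8/(x+s) = 6/s
Solving: s = 6x/2
ds/dt = 6/2 · dx/dt = 3 · 5 = 15 ft/s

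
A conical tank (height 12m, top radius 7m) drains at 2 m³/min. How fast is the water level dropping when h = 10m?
72/(1225π) ≈ 0.01871 m/min

r/h = 7/12, so r = (7/12)h
V = (1/3)πr²h = (1/3)π((7/12)h)²h = (49/432)πh³
dV/dh = (49/144)πh²
dh/dt = (dV/dt)/(dV/dh) = -2/((49/144)π·10²) = -72/(1225π) m/min
The level is dropping at 72/(1225π) ≈ 0.01871 m/min.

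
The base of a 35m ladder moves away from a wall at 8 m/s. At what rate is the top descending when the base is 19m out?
19√6/9 ≈ 5.171 m/s

x² + y² = 35²
2x·dx/dt + 2y·dy/dt = 0
dy/dt = -x/y · dx/dt = -19/(12√6) · 8 = -19√6/9 m/s
The top is descending at 19√6/9 ≈ 5.171 m/s.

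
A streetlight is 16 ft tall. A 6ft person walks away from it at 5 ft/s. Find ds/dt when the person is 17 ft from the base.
3 ft/s

By similar triangles: 16/(x+s) = 6/s
Solving: s = 6x/10
ds/dt = 6/10 · dx/dt = 3/5 · 5 = 3 ft/s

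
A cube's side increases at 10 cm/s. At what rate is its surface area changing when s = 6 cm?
720 cm²/s

A = 6s²
dA/dt = 12s · ds/dt = 12·6·10 = 720 cm²/s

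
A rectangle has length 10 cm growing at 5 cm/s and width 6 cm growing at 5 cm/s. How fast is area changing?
80 cm²/s

A = lw
dA/dt = w·dl/dt + l·dw/dt = 6·5 + 10·5 = 80 cm²/s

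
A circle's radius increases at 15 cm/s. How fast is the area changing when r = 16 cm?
480π cm²/s

A = πr²
dA/dt = 2πr · dr/dt = 2π(16)(15) = 480π cm²/s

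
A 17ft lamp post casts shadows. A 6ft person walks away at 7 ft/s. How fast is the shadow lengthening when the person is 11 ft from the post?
42/11 ft/s

By similar triangles: 17/(x+s) = 6/s
Solving: s = 6x/11
ds/dt = 6/11 · dx/dt = 6/11 · 7 = 42/11 ft/s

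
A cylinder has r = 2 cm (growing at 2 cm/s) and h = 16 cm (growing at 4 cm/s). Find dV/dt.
144π cm³/s

V = πr²h
dV/dt = 2πrh·dr/dt + πr²·dh/dt
= 2π(2)(16)(2) + π(2)²(4)
= 144π cm³/s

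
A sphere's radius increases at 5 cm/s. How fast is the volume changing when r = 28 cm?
15680π cm³/s

V = (4/3)πr³
dV/dt = dV/dr · dr/dt = 4πr² · 5
At r = 28: dV/dt = 15680π cm³/s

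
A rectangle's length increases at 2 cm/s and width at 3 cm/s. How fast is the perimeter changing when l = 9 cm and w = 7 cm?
10 cm/s

P = 2(l + w)
dP/dt = 2(dl/dt + dw/dt) = 2(2 + 3) = 10 cm/s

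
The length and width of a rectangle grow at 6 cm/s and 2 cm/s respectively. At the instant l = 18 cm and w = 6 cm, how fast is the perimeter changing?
16 cm/s

P = 2(l + w)
dP/dt = 2(dl/dt + dw/dt) = 2(6 + 2) = 16 cm/s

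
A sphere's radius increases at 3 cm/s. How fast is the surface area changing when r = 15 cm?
360π cm²/s

S = 4πr²
dS/dt = dS/dr · dr/dt = 8πr · 3
At r = 15: dS/dt = 360π cm²/s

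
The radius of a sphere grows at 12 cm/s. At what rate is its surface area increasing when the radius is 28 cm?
2688π cm²/s

S = 4πr²
dS/dt = dS/dr · dr/dt = 8πr · 12
At r = 28: dS/dt = 2688π cm²/s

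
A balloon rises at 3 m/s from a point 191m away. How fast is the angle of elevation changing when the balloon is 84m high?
0.013161 rad/s

tan(θ) = y/191
sec²(θ) · dθ/dt = (1/191) · dy/dt
dθ/dt = cos²(θ)/191 · 3 = 191/(191² + 84²) · 3
dθ/dt = 0.013161 rad/s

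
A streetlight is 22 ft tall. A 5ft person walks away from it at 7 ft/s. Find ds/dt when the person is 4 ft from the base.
35/17 ft/s

By similar triangles: 22/(x+s) = 5/s
Solving: s = 5x/17
ds/dt = 5/17 · dx/dt = 5/17 · 7 = 35/17 ft/s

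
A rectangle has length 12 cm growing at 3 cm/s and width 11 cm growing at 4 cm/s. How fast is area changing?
81 cm²/s

A = lw
dA/dt = w·dl/dt + l·dw/dt = 11·3 + 12·4 = 81 cm²/s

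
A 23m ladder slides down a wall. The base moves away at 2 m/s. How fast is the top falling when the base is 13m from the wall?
13√10/30 ≈ 1.37 m/s

x² + y² = 23²
2x·dx/dt + 2y·dy/dt = 0
dy/dt = -x/y · dx/dt = -13/(6√10) · 2 = -13√10/30 m/s
The top is descending at 13√10/30 ≈ 1.37 m/s.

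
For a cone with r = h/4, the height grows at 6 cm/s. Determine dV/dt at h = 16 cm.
96π cm³/s

V = (1/3)π(h/4)²h = πh³/48
dV/dt = πh²/16 · 6
At h = 16: dV/dt = 96π cm³/s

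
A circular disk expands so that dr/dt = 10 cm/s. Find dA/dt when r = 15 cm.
300π cm²/s

A = πr²
dA/dt = 2πr · dr/dt = 2π(15)(10) = 300π cm²/s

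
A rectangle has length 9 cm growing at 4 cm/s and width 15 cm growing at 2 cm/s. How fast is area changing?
78 cm²/s

A = lw
dA/dt = w·dl/dt + l·dw/dt = 15·4 + 9·2 = 78 cm²/s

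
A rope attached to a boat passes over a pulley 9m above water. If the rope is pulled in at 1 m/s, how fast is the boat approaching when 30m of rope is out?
10√91/91 ≈ 1.048 m/s

rope² = x² + 9²
x = √(30² - 9²) = 3√91
dx/dt = (rope/x) · d(rope)/dt = (30/(3√91)) · (-1) = -10√91/91 m/s
The boat approaches at 10√91/91 ≈ 1.048 m/s.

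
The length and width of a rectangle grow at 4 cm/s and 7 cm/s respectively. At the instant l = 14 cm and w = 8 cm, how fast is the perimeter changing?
22 cm/s

P = 2(l + w)
dP/dt = 2(dl/dt + dw/dt) = 2(4 + 7) = 22 cm/s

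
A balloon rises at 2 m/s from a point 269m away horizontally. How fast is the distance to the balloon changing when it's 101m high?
101√82562/41281 ≈ 0.703 m/s

z² = 269² + y²
z = √(269² + 101²) = √82562
dz/dt = y/z · dy/dt = 101/√82562 · 2 = 101√82562/41281 ≈ 0.703 m/s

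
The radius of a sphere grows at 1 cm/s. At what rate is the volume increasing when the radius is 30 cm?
3600π cm³/s

V = (4/3)πr³
dV/dt = dV/dr · dr/dt = 4πr² · 1
At r = 30: dV/dt = 3600π cm³/s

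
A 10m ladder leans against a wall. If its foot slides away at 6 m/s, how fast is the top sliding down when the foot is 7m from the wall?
14√51/17 ≈ 5.881 m/s

x² + y² = 10²
2x·dx/dt + 2y·dy/dt = 0
dy/dt = -x/y · dx/dt = -7/√51 · 6 = -14√51/17 m/s
The top is descending at 14√51/17 ≈ 5.881 m/s.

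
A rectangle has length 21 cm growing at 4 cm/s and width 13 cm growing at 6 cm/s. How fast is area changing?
178 cm²/s

A = lw
dA/dt = w·dl/dt + l·dw/dt = 13·4 + 21·6 = 178 cm²/s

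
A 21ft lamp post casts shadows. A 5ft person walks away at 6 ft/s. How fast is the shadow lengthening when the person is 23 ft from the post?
15/8 ft/s

By similar triangles: 21/(x+s) = 5/s
Solving: s = 5x/16
ds/dt = 5/16 · dx/dt = 5/16 · 6 = 15/8 ft/s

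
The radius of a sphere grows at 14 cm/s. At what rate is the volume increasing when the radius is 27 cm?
40824π cm³/s

V = (4/3)πr³
dV/dt = dV/dr · dr/dt = 4πr² · 14
At r = 27: dV/dt = 40824π cm³/s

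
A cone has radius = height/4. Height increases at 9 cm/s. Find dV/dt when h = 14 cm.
441π/4 cm³/s

V = (1/3)π(h/4)²h = πh³/48
dV/dt = πh²/16 · 9
At h = 14: dV/dt = 441π/4 cm³/s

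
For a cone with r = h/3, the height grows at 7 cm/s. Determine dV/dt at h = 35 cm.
8575π/9 cm³/s

V = (1/3)π(h/3)²h = πh³/27
dV/dt = πh²/9 · 7
At h = 35: dV/dt = 8575π/9 cm³/s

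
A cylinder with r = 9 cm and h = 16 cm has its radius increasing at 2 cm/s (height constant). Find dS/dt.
136π cm²/s

S = 2πrh + 2πr² (lateral + bases)
dS/dt = (2πh + 4πr)·dr/dt = (2π·16 + 4π·9)·2
= 136π cm²/s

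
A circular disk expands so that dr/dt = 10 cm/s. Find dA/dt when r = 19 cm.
380π cm²/s

A = πr²
dA/dt = 2πr · dr/dt = 2π(19)(10) = 380π cm²/s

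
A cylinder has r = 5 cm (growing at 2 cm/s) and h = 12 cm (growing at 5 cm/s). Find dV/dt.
365π cm³/s

V = πr²h
dV/dt = 2πrh·dr/dt + πr²·dh/dt
= 2π(5)(12)(2) + π(5)²(5)
= 365π cm³/s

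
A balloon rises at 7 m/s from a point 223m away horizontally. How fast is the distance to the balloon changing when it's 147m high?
1029√71338/71338 ≈ 3.853 m/s

z² = 223² + y²
z = √(223² + 147²) = √71338
dz/dt = y/z · dy/dt = 147/√71338 · 7 = 1029√71338/71338 ≈ 3.853 m/s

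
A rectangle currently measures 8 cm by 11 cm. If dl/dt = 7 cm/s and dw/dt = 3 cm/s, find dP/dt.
20 cm/s

P = 2(l + w)
dP/dt = 2(dl/dt + dw/dt) = 2(7 + 3) = 20 cm/s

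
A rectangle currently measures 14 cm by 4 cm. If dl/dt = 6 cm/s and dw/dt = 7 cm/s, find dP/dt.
26 cm/s

P = 2(l + w)
dP/dt = 2(dl/dt + dw/dt) = 2(6 + 7) = 26 cm/s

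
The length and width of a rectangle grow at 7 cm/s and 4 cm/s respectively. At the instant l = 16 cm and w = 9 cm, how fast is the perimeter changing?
22 cm/s

P = 2(l + w)
dP/dt = 2(dl/dt + dw/dt) = 2(7 + 4) = 22 cm/s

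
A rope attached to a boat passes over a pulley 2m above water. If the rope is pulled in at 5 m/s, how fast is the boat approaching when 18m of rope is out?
9√5/4 ≈ 5.031 m/s

rope² = x² + 2²
x = √(18² - 2²) = 8√5
dx/dt = (rope/x) · d(rope)/dt = (18/(8√5)) · (-5) = -9√5/4 m/s
The boat approaches at 9√5/4 ≈ 5.031 m/s.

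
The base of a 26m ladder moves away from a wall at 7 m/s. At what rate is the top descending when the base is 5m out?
5√651/93 ≈ 1.372 m/s

x² + y² = 26²
2x·dx/dt + 2y·dy/dt = 0
dy/dt = -x/y · dx/dt = -5/√651 · 7 = -5√651/93 m/s
The top is descending at 5√651/93 ≈ 1.372 m/s.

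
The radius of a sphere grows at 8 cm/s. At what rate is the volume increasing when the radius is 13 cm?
5408π cm³/s

V = (4/3)πr³
dV/dt = dV/dr · dr/dt = 4πr² · 8
At r = 13: dV/dt = 5408π cm³/s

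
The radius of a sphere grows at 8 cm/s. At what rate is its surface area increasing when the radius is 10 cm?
640π cm²/s

S = 4πr²
dS/dt = dS/dr · dr/dt = 8πr · 8
At r = 10: dS/dt = 640π cm²/s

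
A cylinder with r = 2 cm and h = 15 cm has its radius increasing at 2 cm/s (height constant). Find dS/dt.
76π cm²/s

S = 2πrh + 2πr² (lateral + bases)
dS/dt = (2πh + 4πr)·dr/dt = (2π·15 + 4π·2)·2
= 76π cm²/s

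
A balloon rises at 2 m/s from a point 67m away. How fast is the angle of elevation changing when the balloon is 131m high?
0.006189 rad/s

tan(θ) = y/67
sec²(θ) · dθ/dt = (1/67) · dy/dt
dθ/dt = cos²(θ)/67 · 2 = 67/(67² + 131²) · 2
dθ/dt = 0.006189 rad/s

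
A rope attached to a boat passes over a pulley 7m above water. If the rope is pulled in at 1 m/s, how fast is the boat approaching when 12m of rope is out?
12√95/95 ≈ 1.231 m/s

rope² = x² + 7²
x = √(12² - 7²) = √95
dx/dt = (rope/x) · d(rope)/dt = (12/√95) · (-1) = -12√95/95 m/s
The boat approaches at 12√95/95 ≈ 1.231 m/s.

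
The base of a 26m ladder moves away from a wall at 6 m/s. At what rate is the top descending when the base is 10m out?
5/2 = 2.5 m/s

x² + y² = 26²
2x·dx/dt + 2y·dy/dt = 0
dy/dt = -x/y · dx/dt = -10/24 · 6 = -5/2 m/s
The top is descending at 5/2 = 2.5 m/s.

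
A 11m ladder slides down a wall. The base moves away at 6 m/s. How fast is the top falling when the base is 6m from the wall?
36√85/85 ≈ 3.905 m/s

x² + y² = 11²
2x·dx/dt + 2y·dy/dt = 0
dy/dt = -x/y · dx/dt = -6/√85 · 6 = -36√85/85 m/s
The top is descending at 36√85/85 ≈ 3.905 m/s.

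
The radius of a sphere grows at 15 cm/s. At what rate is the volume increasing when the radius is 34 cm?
69360π cm³/s

V = (4/3)πr³
dV/dt = dV/dr · dr/dt = 4πr² · 15
At r = 34: dV/dt = 69360π cm³/s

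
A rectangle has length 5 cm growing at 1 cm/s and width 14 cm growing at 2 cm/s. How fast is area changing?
24 cm²/s

A = lw
dA/dt = w·dl/dt + l·dw/dt = 14·1 + 5·2 = 24 cm²/s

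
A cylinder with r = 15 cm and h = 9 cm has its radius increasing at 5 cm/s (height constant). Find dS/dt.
390π cm²/s

S = 2πrh + 2πr² (lateral + bases)
dS/dt = (2πh + 4πr)·dr/dt = (2π·9 + 4π·15)·5
= 390π cm²/s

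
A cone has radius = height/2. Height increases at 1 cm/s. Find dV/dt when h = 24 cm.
144π cm³/s

V = (1/3)π(h/2)²h = πh³/12
dV/dt = πh²/4 · 1
At h = 24: dV/dt = 144π cm³/s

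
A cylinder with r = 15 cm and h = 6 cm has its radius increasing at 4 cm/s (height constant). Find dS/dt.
288π cm²/s

S = 2πrh + 2πr² (lateral + bases)
dS/dt = (2πh + 4πr)·dr/dt = (2π·6 + 4π·15)·4
= 288π cm²/s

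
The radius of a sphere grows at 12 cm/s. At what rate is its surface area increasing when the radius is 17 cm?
1632π cm²/s

S = 4πr²
dS/dt = dS/dr · dr/dt = 8πr · 12
At r = 17: dS/dt = 1632π cm²/s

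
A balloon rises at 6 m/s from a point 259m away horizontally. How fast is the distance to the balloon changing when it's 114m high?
684√80077/80077 ≈ 2.417 m/s

z² = 259² + y²
z = √(259² + 114²) = √80077
dz/dt = y/z · dy/dt = 114/√80077 · 6 = 684√80077/80077 ≈ 2.417 m/s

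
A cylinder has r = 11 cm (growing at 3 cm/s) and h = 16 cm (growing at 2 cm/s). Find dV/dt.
1298π cm³/s

V = πr²h
dV/dt = 2πrh·dr/dt + πr²·dh/dt
= 2π(11)(16)(3) + π(11)²(2)
= 1298π cm³/s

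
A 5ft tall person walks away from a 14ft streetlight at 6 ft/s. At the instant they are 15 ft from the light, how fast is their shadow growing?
10/3 ft/s

By similar triangles: 14/(x+s) = 5/s
Solving: s = 5x/9
ds/dt = 5/9 · dx/dt = 5/9 · 6 = 10/3 ft/s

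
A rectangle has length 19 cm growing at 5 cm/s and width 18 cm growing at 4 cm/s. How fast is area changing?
166 cm²/s

A = lw
dA/dt = w·dl/dt + l·dw/dt = 18·5 + 19·4 = 166 cm²/s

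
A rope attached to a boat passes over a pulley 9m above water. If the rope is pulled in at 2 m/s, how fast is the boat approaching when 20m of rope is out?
40√319/319 ≈ 2.24 m/s

rope² = x² + 9²
x = √(20² - 9²) = √319
dx/dt = (rope/x) · d(rope)/dt = (20/√319) · (-2) = -40√319/319 m/s
The boat approaches at 40√319/319 ≈ 2.24 m/s.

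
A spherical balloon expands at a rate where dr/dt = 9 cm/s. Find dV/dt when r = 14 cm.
7056π cm³/s

V = (4/3)πr³
dV/dt = dV/dr · dr/dt = 4πr² · 9
At r = 14: dV/dt = 7056π cm³/s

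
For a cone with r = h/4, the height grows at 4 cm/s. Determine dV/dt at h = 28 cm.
196π cm³/s

V = (1/3)π(h/4)²h = πh³/48
dV/dt = πh²/16 · 4
At h = 28: dV/dt = 196π cm³/s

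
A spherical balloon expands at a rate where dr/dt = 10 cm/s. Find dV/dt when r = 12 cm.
5760π cm³/s

V = (4/3)πr³
dV/dt = dV/dr · dr/dt = 4πr² · 10
At r = 12: dV/dt = 5760π cm³/s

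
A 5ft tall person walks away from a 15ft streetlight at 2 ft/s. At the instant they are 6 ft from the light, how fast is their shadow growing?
1 ft/s

By similar triangles: 15/(x+s) = 5/s
Solving: s = 5x/10
ds/dt = 5/10 · dx/dt = 1/2 · 2 = 1 ft/s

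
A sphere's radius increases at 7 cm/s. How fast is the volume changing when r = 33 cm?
30492π cm³/s

V = (4/3)πr³
dV/dt = dV/dr · dr/dt = 4πr² · 7
At r = 33: dV/dt = 30492π cm³/s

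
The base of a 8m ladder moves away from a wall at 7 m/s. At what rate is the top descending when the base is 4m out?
7√3/3 ≈ 4.041 m/s

x² + y² = 8²
2x·dx/dt + 2y·dy/dt = 0
dy/dt = -x/y · dx/dt = -4/(4√3) · 7 = -7√3/3 m/s
The top is descending at 7√3/3 ≈ 4.041 m/s.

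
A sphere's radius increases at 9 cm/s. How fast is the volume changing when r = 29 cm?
30276π cm³/s

V = (4/3)πr³
dV/dt = dV/dr · dr/dt = 4πr² · 9
At r = 29: dV/dt = 30276π cm³/s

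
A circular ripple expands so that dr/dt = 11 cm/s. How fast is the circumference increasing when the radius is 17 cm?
22π cm/s

C = 2πr
dC/dt = 2π · dr/dt = 2π · 11 = 22π cm/s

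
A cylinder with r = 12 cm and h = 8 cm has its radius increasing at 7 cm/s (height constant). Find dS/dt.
448π cm²/s

S = 2πrh + 2πr² (lateral + bases)
dS/dt = (2πh + 4πr)·dr/dt = (2π·8 + 4π·12)·7
= 448π cm²/s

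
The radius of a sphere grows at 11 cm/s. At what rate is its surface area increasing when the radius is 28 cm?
2464π cm²/s

S = 4πr²
dS/dt = dS/dr · dr/dt = 8πr · 11
At r = 28: dS/dt = 2464π cm²/s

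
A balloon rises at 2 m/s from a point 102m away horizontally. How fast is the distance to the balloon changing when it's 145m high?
290√31429/31429 ≈ 1.636 m/s

z² = 102² + y²
z = √(102² + 145²) = √31429
dz/dt = y/z · dy/dt = 145/√31429 · 2 = 290√31429/31429 ≈ 1.636 m/s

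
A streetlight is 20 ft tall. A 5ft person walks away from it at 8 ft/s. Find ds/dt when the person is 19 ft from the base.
8/3 ft/s

By similar triangles: 20/(x+s) = 5/s
Solving: s = 5x/15
ds/dt = 5/15 · dx/dt = 1/3 · 8 = 8/3 ft/s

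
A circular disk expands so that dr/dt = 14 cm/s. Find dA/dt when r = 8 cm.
224π cm²/s

A = πr²
dA/dt = 2πr · dr/dt = 2π(8)(14) = 224π cm²/s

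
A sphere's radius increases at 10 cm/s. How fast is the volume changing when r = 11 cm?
4840π cm³/s

V = (4/3)πr³
dV/dt = dV/dr · dr/dt = 4πr² · 10
At r = 11: dV/dt = 4840π cm³/s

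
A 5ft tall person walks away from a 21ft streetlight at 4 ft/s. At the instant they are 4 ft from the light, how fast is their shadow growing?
5/4 ft/s

By similar triangles: 21/(x+s) = 5/s
Solving: s = 5x/16
ds/dt = 5/16 · dx/dt = 5/16 · 4 = 5/4 ft/s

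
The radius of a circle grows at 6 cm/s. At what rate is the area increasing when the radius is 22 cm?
264π cm²/s

A = πr²
dA/dt = 2πr · dr/dt = 2π(22)(6) = 264π cm²/s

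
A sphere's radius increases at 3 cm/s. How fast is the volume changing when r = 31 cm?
11532π cm³/s

V = (4/3)πr³
dV/dt = dV/dr · dr/dt = 4πr² · 3
At r = 31: dV/dt = 11532π cm³/s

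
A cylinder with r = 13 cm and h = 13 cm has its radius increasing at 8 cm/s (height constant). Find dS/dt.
624π cm²/s

S = 2πrh + 2πr² (lateral + bases)
dS/dt = (2πh + 4πr)·dr/dt = (2π·13 + 4π·13)·8
= 624π cm²/s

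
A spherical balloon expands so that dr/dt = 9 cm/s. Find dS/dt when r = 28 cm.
2016π cm²/s

S = 4πr²
dS/dt = dS/dr · dr/dt = 8πr · 9
At r = 28: dS/dt = 2016π cm²/s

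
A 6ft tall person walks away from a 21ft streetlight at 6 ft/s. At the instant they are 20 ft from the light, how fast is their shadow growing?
12/5 ft/s

By similar triangles: 21/(x+s) = 6/s
Solving: s = 6x/15
ds/dt = 6/15 · dx/dt = 2/5 · 6 = 12/5 ft/s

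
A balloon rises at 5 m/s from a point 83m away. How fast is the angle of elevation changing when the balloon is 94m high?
0.026391 rad/s

tan(θ) = y/83
sec²(θ) · dθ/dt = (1/83) · dy/dt
dθ/dt = cos²(θ)/83 · 5 = 83/(83² + 94²) · 5
dθ/dt = 0.026391 rad/s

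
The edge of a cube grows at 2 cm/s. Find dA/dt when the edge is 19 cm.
456 cm²/s

A = 6s²
dA/dt = 12s · ds/dt = 12·19·2 = 456 cm²/s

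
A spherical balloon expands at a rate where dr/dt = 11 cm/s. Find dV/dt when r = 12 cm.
6336π cm³/s

V = (4/3)πr³
dV/dt = dV/dr · dr/dt = 4πr² · 11
At r = 12: dV/dt = 6336π cm³/s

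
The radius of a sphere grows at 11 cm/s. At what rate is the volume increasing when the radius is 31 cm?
42284π cm³/s

V = (4/3)πr³
dV/dt = dV/dr · dr/dt = 4πr² · 11
At r = 31: dV/dt = 42284π cm³/s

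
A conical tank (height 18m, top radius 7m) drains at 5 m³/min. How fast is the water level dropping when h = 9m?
20/(49π) ≈ 0.1299 m/min

r/h = 7/18, so r = (7/18)h
V = (1/3)πr²h = (1/3)π((7/18)h)²h = (49/972)πh³
dV/dh = (49/324)πh²
dh/dt = (dV/dt)/(dV/dh) = -5/((49/324)π·9²) = -20/(49π) m/min
The level is dropping at 20/(49π) ≈ 0.1299 m/min.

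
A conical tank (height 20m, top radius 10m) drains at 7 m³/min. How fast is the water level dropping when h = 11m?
28/(121π) ≈ 0.07366 m/min

r/h = 10/20, so r = (1/2)h
V = (1/3)πr²h = (1/3)π((1/2)h)²h = (1/12)πh³
dV/dh = (1/4)πh²
dh/dt = (dV/dt)/(dV/dh) = -7/((1/4)π·11²) = -28/(121π) m/min
The level is dropping at 28/(121π) ≈ 0.07366 m/min.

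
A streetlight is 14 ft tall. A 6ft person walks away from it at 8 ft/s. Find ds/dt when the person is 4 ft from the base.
6 ft/s

By similar triangles: 14/(x+s) = 6/s
Solving: s = 6x/8
ds/dt = 6/8 · dx/dt = 3/4 · 8 = 6 ft/s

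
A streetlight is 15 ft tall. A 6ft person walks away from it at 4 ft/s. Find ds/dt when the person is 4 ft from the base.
8/3 ft/s

By similar triangles: 15/(x+s) = 6/s
Solving: s = 6x/9
ds/dt = 6/9 · dx/dt = 2/3 · 4 = 8/3 ft/s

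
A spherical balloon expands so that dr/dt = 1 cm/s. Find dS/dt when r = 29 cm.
232π cm²/s

S = 4πr²
dS/dt = dS/dr · dr/dt = 8πr · 1
At r = 29: dS/dt = 232π cm²/s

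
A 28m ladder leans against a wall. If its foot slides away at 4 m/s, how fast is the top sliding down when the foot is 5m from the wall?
20√759/759 ≈ 0.726 m/s

x² + y² = 28²
2x·dx/dt + 2y·dy/dt = 0
dy/dt = -x/y · dx/dt = -5/√759 · 4 = -20√759/759 m/s
The top is descending at 20√759/759 ≈ 0.726 m/s.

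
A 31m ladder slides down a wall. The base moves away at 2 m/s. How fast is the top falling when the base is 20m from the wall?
40√561/561 ≈ 1.689 m/s

x² + y² = 31²
2x·dx/dt + 2y·dy/dt = 0
dy/dt = -x/y · dx/dt = -20/√561 · 2 = -40√561/561 m/s
The top is descending at 40√561/561 ≈ 1.689 m/s.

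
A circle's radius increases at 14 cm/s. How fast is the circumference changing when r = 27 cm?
28π cm/s

C = 2πr
dC/dt = 2π · dr/dt = 2π · 14 = 28π cm/s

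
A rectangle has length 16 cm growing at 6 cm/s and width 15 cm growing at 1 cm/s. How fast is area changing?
106 cm²/s

A = lw
dA/dt = w·dl/dt + l·dw/dt = 15·6 + 16·1 = 106 cm²/s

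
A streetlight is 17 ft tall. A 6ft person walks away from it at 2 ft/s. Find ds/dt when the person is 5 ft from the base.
12/11 ft/s

By similar triangles: 17/(x+s) = 6/s
Solving: s = 6x/11
ds/dt = 6/11 · dx/dt = 6/11 · 2 = 12/11 ft/s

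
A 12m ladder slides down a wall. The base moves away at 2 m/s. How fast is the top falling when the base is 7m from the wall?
14√95/95 ≈ 1.436 m/s

x² + y² = 12²
2x·dx/dt + 2y·dy/dt = 0
dy/dt = -x/y · dx/dt = -7/√95 · 2 = -14√95/95 m/s
The top is descending at 14√95/95 ≈ 1.436 m/s.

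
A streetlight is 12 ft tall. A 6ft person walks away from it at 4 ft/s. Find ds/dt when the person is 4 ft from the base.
4 ft/s

By similar triangles: 12/(x+s) = 6/s
Solving: s = 6x/6
ds/dt = 6/6 · dx/dt = 1 · 4 = 4 ft/s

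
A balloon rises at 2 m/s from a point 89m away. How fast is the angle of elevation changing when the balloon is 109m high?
0.008989 rad/s

tan(θ) = y/89
sec²(θ) · dθ/dt = (1/89) · dy/dt
dθ/dt = cos²(θ)/89 · 2 = 89/(89² + 109²) · 2
dθ/dt = 0.008989 rad/s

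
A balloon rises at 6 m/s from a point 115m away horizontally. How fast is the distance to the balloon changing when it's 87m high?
261√20794/10397 ≈ 3.62 m/s

z² = 115² + y²
z = √(115² + 87²) = √20794
dz/dt = y/z · dy/dt = 87/√20794 · 6 = 261√20794/10397 ≈ 3.62 m/s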